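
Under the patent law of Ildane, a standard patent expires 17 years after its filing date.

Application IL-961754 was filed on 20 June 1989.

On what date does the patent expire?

2006-06-20

Filing date + 17 years → 20 June 2006.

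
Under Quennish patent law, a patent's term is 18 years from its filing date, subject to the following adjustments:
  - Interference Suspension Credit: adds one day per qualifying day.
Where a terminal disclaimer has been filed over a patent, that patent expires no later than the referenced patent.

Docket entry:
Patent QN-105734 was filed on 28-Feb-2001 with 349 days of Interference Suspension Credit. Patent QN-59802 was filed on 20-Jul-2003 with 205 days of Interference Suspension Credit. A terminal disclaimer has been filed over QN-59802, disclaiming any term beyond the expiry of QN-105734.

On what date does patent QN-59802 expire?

February 12, 2020

Natural term of QN-59802:
  Base: filing + 18 years → 20 July 2021.
  Interference Suspension Credit: +205 days → 10 February 2022.
Expiry of referenced patent QN-105734:
  Base: filing + 18 years → 28 February 2019.
  Interference Suspension Credit: +349 days → 12 February 2020.
Terminal disclaimer: QN-59802 expires on the earlier of 10 February 2022 and 12 February 2020.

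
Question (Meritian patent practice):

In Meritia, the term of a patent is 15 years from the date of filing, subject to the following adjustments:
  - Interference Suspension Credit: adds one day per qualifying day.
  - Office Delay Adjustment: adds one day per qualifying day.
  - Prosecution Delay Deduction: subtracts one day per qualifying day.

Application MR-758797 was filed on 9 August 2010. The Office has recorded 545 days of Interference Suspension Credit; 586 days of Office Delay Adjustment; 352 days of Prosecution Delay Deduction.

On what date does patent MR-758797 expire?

Base term: filing date + 15 years → 9 August 2025.
Interference Suspension Credit: +545 days → 5 February 2027.
Office Delay Adjustment: +586 days → 13 September 2028.
Prosecution Delay Deduction: −352 days → 27 September 2027.

September 27, 2027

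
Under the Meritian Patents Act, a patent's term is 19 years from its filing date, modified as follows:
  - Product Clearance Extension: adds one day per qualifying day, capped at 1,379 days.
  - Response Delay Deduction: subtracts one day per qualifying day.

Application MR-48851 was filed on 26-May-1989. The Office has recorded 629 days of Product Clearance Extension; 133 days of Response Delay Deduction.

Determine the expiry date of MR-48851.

October 4, 2009

Base term: filing date + 19 years → 26 May 2008.
Product Clearance Extension: 629 days (within the 1379-day cap) → +629 days → 14 February 2010.
Response Delay Deduction: −133 days → 4 October 2009.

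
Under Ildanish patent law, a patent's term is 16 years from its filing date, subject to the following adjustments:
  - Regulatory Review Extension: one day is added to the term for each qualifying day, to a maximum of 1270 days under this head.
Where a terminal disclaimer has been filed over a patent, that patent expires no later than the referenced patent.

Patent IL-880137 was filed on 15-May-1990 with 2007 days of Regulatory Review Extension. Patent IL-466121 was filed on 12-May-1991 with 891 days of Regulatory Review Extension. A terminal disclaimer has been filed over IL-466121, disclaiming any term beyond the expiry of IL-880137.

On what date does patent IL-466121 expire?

Natural term of IL-466121:
  Base: filing + 16 years → 12 May 2007.
  Regulatory Review Extension: 891 days (within the 1270-day cap) → +891 days → 19 October 2009.
Expiry of referenced patent IL-880137:
  Base: filing + 16 years → 15 May 2006.
  Regulatory Review Extension: 2007 days claimed exceeds the 1270-day cap, so +1270 days → 5 November 2009.
Terminal disclaimer: IL-466121 expires on the earlier of 19 October 2009 and 5 November 2009.

October 19, 2009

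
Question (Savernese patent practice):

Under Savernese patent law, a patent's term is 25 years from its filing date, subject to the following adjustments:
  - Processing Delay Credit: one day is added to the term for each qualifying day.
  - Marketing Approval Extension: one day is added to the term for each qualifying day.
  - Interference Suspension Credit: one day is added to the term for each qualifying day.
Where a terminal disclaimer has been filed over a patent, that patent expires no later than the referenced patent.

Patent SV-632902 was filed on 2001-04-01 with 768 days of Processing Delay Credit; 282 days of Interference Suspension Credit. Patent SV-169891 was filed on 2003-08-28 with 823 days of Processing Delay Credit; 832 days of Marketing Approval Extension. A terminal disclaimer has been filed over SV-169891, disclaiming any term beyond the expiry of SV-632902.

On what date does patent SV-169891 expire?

2029-02-14

Natural term of SV-169891:
  Base: filing + 25 years → 28 August 2028.
  Processing Delay Credit: +823 days → 29 November 2030.
  Marketing Approval Extension: +832 days → 10 March 2033.
Expiry of referenced patent SV-632902:
  Base: filing + 25 years → 1 April 2026.
  Processing Delay Credit: +768 days → 8 May 2028.
  Interference Suspension Credit: +282 days → 14 February 2029.
Terminal disclaimer: SV-169891 expires on the earlier of 10 March 2033 and 14 February 2029.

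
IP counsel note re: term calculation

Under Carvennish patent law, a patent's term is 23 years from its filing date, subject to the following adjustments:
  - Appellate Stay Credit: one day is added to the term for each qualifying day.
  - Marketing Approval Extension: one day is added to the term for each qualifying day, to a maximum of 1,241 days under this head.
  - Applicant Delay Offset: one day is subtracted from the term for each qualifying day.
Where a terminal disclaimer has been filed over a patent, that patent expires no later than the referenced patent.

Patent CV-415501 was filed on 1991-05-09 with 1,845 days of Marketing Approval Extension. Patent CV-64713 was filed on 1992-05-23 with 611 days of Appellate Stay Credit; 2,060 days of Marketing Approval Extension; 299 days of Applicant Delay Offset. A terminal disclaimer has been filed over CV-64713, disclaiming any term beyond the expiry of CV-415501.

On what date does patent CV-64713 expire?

2017-10-01

Natural term of CV-64713:
  Base: filing + 23 years → 23 May 2015.
  Appellate Stay Credit: +611 days → 23 January 2017.
  Marketing Approval Extension: 2060 days claimed exceeds the 1241-day cap, so +1241 days → 17 June 2020.
  Applicant Delay Offset: −299 days → 23 August 2019.
Expiry of referenced patent CV-415501:
  Base: filing + 23 years → 9 May 2014.
  Marketing Approval Extension: 1845 days claimed exceeds the 1241-day cap, so +1241 days → 1 October 2017.
Terminal disclaimer: CV-64713 expires on the earlier of 23 August 2019 and 1 October 2017.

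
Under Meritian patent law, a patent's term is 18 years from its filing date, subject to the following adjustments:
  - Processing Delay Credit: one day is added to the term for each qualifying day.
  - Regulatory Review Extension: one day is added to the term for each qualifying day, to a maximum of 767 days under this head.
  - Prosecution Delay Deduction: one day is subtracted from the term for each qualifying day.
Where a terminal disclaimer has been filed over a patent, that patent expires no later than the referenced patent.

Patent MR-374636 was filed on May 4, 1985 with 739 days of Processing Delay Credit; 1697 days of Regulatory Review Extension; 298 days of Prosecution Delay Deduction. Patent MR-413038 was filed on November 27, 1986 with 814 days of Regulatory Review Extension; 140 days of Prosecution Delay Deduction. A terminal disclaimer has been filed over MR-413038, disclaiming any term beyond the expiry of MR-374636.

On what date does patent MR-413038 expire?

Natural term of MR-413038:
  Base: filing + 18 years → 27 November 2004.
  Regulatory Review Extension: 814 days claimed exceeds the 767-day cap, so +767 days → 3 January 2007.
  Prosecution Delay Deduction: −140 days → 16 August 2006.
Expiry of referenced patent MR-374636:
  Base: filing + 18 years → 4 May 2003.
  Processing Delay Credit: +739 days → 12 May 2005.
  Regulatory Review Extension: 1697 days claimed exceeds the 767-day cap, so +767 days → 18 June 2007.
  Prosecution Delay Deduction: −298 days → 24 August 2006.
Terminal disclaimer: MR-413038 expires on the earlier of 16 August 2006 and 24 August 2006.

2006-08-16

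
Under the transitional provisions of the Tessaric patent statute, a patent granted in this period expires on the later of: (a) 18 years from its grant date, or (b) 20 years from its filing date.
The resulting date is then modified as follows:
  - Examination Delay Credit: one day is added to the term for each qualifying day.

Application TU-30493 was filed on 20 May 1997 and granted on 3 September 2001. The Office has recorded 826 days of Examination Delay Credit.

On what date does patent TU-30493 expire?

2021-12-07

(a) grant + 18 years → 3 September 2019.
(b) filing + 20 years → 20 May 2017.
Later of the two: 3 September 2019.
Examination Delay Credit: +826 days → 7 December 2021.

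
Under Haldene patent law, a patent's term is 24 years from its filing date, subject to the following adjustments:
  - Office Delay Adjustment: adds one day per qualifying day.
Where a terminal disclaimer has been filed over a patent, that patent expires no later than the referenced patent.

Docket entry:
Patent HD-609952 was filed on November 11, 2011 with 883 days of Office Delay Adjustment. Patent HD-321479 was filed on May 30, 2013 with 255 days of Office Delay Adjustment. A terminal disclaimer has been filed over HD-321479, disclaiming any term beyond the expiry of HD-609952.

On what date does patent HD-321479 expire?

Natural term of HD-321479:
  Base: filing + 24 years → 30 May 2037.
  Office Delay Adjustment: +255 days → 9 February 2038.
Expiry of referenced patent HD-609952:
  Base: filing + 24 years → 11 November 2035.
  Office Delay Adjustment: +883 days → 12 April 2038.
Terminal disclaimer: HD-321479 expires on the earlier of 9 February 2038 and 12 April 2038.

2038-02-09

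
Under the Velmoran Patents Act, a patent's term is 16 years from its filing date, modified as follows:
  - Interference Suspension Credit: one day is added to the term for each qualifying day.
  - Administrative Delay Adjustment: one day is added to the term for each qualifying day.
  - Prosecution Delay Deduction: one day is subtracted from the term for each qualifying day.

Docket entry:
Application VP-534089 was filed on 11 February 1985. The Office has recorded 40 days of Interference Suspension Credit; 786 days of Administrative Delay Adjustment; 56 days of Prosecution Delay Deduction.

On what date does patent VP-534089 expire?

Base term: filing date + 16 years → 11 February 2001.
Interference Suspension Credit: +40 days → 23 March 2001.
Administrative Delay Adjustment: +786 days → 18 May 2003.
Prosecution Delay Deduction: −56 days → 23 March 2003.

March 23, 2003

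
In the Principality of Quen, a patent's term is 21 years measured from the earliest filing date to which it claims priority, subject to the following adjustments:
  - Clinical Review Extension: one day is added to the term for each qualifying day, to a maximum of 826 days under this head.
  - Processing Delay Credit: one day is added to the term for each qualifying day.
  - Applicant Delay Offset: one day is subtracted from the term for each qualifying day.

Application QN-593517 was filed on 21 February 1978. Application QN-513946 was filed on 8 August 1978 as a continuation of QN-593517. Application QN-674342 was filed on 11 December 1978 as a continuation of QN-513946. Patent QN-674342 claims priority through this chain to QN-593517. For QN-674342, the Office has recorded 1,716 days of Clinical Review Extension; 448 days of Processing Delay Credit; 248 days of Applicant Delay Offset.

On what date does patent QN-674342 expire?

Earliest priority filing: 21 February 1978.
Base term: 21 February 1978 + 21 years → 21 February 1999.
Clinical Review Extension: 1716 days claimed exceeds the 826-day cap, so +826 days → 27 May 2001.
Processing Delay Credit: +448 days → 18 August 2002.
Applicant Delay Offset: −248 days → 13 December 2001.

December 13, 2001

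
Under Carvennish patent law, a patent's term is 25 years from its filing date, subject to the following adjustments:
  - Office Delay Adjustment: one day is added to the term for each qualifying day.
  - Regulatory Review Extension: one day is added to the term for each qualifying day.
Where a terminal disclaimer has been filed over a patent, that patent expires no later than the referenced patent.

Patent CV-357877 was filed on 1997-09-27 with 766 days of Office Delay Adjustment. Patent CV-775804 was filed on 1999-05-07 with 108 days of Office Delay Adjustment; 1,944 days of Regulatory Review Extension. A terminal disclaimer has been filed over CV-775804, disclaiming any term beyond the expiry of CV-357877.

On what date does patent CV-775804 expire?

Natural term of CV-775804:
  Base: filing + 25 years → 7 May 2024.
  Office Delay Adjustment: +108 days → 23 August 2024.
  Regulatory Review Extension: +1944 days → 19 December 2029.
Expiry of referenced patent CV-357877:
  Base: filing + 25 years → 27 September 2022.
  Office Delay Adjustment: +766 days → 1 November 2024.
Terminal disclaimer: CV-775804 expires on the earlier of 19 December 2029 and 1 November 2024.

2024-11-01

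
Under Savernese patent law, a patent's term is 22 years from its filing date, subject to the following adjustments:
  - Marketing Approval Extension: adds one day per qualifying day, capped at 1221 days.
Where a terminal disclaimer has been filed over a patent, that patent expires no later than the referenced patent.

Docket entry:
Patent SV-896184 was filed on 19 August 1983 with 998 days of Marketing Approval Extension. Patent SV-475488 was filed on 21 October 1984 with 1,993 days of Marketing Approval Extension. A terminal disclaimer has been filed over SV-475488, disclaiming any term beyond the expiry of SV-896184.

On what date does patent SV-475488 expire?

Natural term of SV-475488:
  Base: filing + 22 years → 21 October 2006.
  Marketing Approval Extension: 1993 days claimed exceeds the 1221-day cap, so +1221 days → 23 February 2010.
Expiry of referenced patent SV-896184:
  Base: filing + 22 years → 19 August 2005.
  Marketing Approval Extension: 998 days (within the 1221-day cap) → +998 days → 13 May 2008.
Terminal disclaimer: SV-475488 expires on the earlier of 23 February 2010 and 13 May 2008.

2008-05-13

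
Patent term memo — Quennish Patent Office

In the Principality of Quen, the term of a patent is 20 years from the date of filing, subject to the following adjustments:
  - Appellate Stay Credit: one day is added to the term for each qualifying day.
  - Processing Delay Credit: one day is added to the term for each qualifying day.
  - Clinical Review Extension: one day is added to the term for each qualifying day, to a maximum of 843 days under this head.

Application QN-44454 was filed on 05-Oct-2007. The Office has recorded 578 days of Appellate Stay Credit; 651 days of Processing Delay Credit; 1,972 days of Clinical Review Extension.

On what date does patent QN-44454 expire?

Base term: filing date + 20 years → 5 October 2027.
Appellate Stay Credit: +578 days → 5 May 2029.
Processing Delay Credit: +651 days → 15 February 2031.
Clinical Review Extension: 1972 days claimed exceeds the 843-day cap, so +843 days → 7 June 2033.

June 7, 2033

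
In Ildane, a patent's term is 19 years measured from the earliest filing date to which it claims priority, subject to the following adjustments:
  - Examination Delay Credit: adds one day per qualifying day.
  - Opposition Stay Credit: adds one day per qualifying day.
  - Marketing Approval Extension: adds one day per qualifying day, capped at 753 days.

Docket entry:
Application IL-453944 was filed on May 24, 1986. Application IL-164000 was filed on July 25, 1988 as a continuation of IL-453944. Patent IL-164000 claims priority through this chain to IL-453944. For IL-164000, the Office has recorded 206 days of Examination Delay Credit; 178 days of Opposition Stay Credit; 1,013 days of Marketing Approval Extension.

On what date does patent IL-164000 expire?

Earliest priority filing: 24 May 1986.
Base term: 24 May 1986 + 19 years → 24 May 2005.
Examination Delay Credit: +206 days → 16 December 2005.
Opposition Stay Credit: +178 days → 12 June 2006.
Marketing Approval Extension: 1013 days claimed exceeds the 753-day cap, so +753 days → 4 July 2008.

July 4, 2008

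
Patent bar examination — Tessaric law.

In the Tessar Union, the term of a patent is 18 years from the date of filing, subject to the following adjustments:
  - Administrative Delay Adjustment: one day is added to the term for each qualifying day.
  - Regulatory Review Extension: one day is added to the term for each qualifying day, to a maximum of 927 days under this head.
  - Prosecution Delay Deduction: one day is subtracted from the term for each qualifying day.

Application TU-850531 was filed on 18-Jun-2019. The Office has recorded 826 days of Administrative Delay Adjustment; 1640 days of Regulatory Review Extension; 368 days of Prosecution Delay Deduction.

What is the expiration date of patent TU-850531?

April 3, 2041

Base term: filing date + 18 years → 18 June 2037.
Administrative Delay Adjustment: +826 days → 22 September 2039.
Regulatory Review Extension: 1640 days claimed exceeds the 927-day cap, so +927 days → 6 April 2042.
Prosecution Delay Deduction: −368 days → 3 April 2041.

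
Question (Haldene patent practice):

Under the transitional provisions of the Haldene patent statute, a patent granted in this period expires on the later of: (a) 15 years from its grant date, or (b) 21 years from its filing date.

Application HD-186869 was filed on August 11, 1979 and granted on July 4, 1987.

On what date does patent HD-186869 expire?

(a) grant + 15 years → 4 July 2002.
(b) filing + 21 years → 11 August 2000.
Later of the two: 4 July 2002.

2002-07-04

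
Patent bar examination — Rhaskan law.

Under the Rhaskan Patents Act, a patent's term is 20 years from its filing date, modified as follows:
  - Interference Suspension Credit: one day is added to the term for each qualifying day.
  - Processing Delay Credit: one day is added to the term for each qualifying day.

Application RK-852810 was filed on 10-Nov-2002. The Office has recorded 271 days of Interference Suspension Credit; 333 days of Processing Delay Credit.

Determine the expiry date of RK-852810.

Base term: filing date + 20 years → 10 November 2022.
Interference Suspension Credit: +271 days → 8 August 2023.
Processing Delay Credit: +333 days → 6 July 2024.

2024-07-06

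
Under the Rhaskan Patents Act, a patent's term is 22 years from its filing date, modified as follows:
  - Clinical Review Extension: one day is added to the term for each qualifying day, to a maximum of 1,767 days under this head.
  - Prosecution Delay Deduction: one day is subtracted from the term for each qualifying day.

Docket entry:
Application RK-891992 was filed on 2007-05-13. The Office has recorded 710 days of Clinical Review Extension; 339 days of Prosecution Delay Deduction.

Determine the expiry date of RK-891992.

2030-05-19

Base term: filing date + 22 years → 13 May 2029.
Clinical Review Extension: 710 days (within the 1767-day cap) → +710 days → 23 April 2031.
Prosecution Delay Deduction: −339 days → 19 May 2030.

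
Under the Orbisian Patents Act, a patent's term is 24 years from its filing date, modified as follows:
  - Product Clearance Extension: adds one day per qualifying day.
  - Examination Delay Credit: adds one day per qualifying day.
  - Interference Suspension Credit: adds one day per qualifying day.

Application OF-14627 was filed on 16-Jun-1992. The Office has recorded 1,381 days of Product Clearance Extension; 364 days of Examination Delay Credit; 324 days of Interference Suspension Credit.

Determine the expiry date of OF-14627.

February 14, 2022

Base term: filing date + 24 years → 16 June 2016.
Product Clearance Extension: +1381 days → 28 March 2020.
Examination Delay Credit: +364 days → 27 March 2021.
Interference Suspension Credit: +324 days → 14 February 2022.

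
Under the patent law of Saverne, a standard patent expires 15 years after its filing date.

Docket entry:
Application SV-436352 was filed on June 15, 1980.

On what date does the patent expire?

June 15, 1995

Filing date + 15 years → 15 June 1995.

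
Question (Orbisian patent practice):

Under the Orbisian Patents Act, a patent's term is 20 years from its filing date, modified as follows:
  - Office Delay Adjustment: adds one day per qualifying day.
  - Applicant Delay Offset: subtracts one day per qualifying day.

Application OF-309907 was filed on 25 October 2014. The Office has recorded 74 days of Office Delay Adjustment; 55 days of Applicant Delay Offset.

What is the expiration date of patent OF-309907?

2034-11-13

Base term: filing date + 20 years → 25 October 2034.
Office Delay Adjustment: +74 days → 7 January 2035.
Applicant Delay Offset: −55 days → 13 November 2034.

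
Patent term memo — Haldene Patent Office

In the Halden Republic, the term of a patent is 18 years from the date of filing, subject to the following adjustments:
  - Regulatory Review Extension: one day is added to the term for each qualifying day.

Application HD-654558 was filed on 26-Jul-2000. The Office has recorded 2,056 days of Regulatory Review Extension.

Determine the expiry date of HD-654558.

March 12, 2024

Base term: filing date + 18 years → 26 July 2018.
Regulatory Review Extension: +2056 days → 12 March 2024.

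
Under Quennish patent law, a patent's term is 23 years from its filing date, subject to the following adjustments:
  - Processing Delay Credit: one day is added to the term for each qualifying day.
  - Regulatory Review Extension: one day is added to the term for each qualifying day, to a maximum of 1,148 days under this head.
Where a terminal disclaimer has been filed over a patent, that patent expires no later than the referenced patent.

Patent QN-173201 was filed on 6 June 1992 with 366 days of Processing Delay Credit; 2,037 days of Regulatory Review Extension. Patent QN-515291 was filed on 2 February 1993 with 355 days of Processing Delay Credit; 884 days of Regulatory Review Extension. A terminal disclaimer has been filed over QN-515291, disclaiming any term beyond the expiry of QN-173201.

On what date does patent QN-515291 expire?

Natural term of QN-515291:
  Base: filing + 23 years → 2 February 2016.
  Processing Delay Credit: +355 days → 22 January 2017.
  Regulatory Review Extension: 884 days (within the 1148-day cap) → +884 days → 25 June 2019.
Expiry of referenced patent QN-173201:
  Base: filing + 23 years → 6 June 2015.
  Processing Delay Credit: +366 days → 6 June 2016.
  Regulatory Review Extension: 2037 days claimed exceeds the 1148-day cap, so +1148 days → 29 July 2019.
Terminal disclaimer: QN-515291 expires on the earlier of 25 June 2019 and 29 July 2019.

2019-06-25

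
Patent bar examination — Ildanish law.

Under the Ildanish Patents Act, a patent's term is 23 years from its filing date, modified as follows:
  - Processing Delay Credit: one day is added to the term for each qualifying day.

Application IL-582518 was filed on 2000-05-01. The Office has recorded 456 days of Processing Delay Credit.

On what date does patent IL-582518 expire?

2024-07-30

Base term: filing date + 23 years → 1 May 2023.
Processing Delay Credit: +456 days → 30 July 2024.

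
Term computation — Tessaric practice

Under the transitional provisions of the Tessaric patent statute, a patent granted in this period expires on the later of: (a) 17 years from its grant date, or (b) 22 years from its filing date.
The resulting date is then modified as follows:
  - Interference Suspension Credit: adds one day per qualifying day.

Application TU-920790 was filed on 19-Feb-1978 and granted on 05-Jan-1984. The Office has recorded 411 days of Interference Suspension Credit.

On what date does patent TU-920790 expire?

(a) grant + 17 years → 5 January 2001.
(b) filing + 22 years → 19 February 2000.
Later of the two: 5 January 2001.
Interference Suspension Credit: +411 days → 20 February 2002.

February 20, 2002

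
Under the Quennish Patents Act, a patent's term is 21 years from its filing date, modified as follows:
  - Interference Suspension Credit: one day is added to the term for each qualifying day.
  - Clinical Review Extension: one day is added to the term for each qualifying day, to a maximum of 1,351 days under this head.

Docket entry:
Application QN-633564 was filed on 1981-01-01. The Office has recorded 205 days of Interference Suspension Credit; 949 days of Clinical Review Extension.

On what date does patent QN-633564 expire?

2005-02-28

Base term: filing date + 21 years → 1 January 2002.
Interference Suspension Credit: +205 days → 25 July 2002.
Clinical Review Extension: 949 days (within the 1351-day cap) → +949 days → 28 February 2005.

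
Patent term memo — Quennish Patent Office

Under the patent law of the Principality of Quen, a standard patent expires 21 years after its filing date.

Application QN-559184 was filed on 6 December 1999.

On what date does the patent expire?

Filing date + 21 years → 6 December 2020.

December 6, 2020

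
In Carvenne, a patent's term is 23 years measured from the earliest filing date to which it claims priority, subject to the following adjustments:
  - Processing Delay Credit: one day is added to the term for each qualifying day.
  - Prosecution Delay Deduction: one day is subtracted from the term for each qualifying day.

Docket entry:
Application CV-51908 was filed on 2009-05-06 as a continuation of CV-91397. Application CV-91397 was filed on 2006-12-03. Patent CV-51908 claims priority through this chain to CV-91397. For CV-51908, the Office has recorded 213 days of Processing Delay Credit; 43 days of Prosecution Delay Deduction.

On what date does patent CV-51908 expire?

2030-05-22

Earliest priority filing: 3 December 2006.
Base term: 3 December 2006 + 23 years → 3 December 2029.
Processing Delay Credit: +213 days → 4 July 2030.
Prosecution Delay Deduction: −43 days → 22 May 2030.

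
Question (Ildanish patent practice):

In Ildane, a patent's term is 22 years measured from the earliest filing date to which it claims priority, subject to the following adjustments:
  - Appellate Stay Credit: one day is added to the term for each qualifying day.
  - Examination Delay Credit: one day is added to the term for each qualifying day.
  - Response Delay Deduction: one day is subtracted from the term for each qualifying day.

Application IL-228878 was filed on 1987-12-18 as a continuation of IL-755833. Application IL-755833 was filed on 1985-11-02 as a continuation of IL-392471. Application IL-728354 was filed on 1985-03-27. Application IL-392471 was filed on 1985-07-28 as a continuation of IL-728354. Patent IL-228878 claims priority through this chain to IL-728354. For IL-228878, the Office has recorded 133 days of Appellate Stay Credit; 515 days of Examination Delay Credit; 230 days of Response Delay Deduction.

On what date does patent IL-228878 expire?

May 18, 2008

Earliest priority filing: 27 March 1985.
Base term: 27 March 1985 + 22 years → 27 March 2007.
Appellate Stay Credit: +133 days → 7 August 2007.
Examination Delay Credit: +515 days → 3 January 2009.
Response Delay Deduction: −230 days → 18 May 2008.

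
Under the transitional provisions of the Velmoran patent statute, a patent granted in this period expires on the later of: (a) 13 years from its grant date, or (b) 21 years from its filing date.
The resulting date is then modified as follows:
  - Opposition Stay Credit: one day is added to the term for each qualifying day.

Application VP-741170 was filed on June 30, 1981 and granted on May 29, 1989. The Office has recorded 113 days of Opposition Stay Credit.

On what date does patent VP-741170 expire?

(a) grant + 13 years → 29 May 2002.
(b) filing + 21 years → 30 June 2002.
Later of the two: 30 June 2002.
Opposition Stay Credit: +113 days → 21 October 2002.

2002-10-21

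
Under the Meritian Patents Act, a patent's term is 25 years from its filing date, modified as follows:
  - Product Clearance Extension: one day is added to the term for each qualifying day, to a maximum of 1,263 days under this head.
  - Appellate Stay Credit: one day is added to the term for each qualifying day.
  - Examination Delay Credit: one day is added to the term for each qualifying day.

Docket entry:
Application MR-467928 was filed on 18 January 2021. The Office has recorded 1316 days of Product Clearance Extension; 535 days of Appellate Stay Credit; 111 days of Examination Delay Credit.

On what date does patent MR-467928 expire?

2051-04-11

Base term: filing date + 25 years → 18 January 2046.
Product Clearance Extension: 1316 days claimed exceeds the 1263-day cap, so +1263 days → 4 July 2049.
Appellate Stay Credit: +535 days → 21 December 2050.
Examination Delay Credit: +111 days → 11 April 2051.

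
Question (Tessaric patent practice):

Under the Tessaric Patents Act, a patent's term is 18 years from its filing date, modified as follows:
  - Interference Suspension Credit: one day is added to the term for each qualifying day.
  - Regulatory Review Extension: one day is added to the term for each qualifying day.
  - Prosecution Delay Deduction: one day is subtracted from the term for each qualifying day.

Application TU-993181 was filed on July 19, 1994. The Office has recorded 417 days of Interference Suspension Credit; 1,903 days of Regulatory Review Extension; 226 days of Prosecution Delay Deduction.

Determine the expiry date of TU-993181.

April 13, 2018

Base term: filing date + 18 years → 19 July 2012.
Interference Suspension Credit: +417 days → 9 September 2013.
Regulatory Review Extension: +1903 days → 25 November 2018.
Prosecution Delay Deduction: −226 days → 13 April 2018.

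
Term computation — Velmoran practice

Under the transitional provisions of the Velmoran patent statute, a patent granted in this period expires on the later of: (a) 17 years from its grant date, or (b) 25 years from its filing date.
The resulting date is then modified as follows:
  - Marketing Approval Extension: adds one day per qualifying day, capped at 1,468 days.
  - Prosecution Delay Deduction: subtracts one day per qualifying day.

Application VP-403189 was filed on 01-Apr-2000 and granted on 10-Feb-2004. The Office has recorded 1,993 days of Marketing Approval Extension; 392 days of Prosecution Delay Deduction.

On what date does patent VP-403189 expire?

March 12, 2028

(a) grant + 17 years → 10 February 2021.
(b) filing + 25 years → 1 April 2025.
Later of the two: 1 April 2025.
Marketing Approval Extension: 1993 days claimed exceeds the 1468-day cap, so +1468 days → 8 April 2029.
Prosecution Delay Deduction: −392 days → 12 March 2028.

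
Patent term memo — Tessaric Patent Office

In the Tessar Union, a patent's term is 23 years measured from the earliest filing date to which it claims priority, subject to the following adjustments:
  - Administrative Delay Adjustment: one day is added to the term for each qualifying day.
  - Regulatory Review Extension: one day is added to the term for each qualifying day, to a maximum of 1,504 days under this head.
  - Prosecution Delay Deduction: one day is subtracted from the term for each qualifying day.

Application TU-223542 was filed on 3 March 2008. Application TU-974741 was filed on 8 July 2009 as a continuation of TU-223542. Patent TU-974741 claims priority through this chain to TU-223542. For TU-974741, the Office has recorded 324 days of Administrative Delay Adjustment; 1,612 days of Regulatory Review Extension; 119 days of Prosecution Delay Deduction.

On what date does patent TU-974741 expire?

Earliest priority filing: 3 March 2008.
Base term: 3 March 2008 + 23 years → 3 March 2031.
Administrative Delay Adjustment: +324 days → 21 January 2032.
Regulatory Review Extension: 1612 days claimed exceeds the 1504-day cap, so +1504 days → 4 March 2036.
Prosecution Delay Deduction: −119 days → 6 November 2035.

2035-11-06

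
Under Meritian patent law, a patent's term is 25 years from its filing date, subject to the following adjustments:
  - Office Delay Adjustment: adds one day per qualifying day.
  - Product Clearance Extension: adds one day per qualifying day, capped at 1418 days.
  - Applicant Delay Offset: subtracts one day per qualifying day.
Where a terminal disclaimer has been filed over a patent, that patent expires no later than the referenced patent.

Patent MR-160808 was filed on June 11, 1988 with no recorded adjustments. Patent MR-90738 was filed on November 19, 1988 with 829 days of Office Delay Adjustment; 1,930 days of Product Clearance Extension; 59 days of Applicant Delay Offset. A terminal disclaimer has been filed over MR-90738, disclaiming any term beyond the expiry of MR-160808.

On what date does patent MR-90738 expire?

Natural term of MR-90738:
  Base: filing + 25 years → 19 November 2013.
  Office Delay Adjustment: +829 days → 26 February 2016.
  Product Clearance Extension: 1930 days claimed exceeds the 1418-day cap, so +1418 days → 14 January 2020.
  Applicant Delay Offset: −59 days → 16 November 2019.
Expiry of referenced patent MR-160808:
  Base: filing + 25 years → 11 June 2013.
Terminal disclaimer: MR-90738 expires on the earlier of 16 November 2019 and 11 June 2013.

June 11, 2013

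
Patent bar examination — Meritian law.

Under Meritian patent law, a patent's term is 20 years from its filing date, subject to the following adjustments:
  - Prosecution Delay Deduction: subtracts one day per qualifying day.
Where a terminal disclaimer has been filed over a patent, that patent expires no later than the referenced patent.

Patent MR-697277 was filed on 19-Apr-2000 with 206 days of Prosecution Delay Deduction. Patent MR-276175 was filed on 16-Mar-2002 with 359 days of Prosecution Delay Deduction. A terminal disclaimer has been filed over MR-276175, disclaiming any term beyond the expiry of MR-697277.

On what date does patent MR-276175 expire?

September 26, 2019

Natural term of MR-276175:
  Base: filing + 20 years → 16 March 2022.
  Prosecution Delay Deduction: −359 days → 22 March 2021.
Expiry of referenced patent MR-697277:
  Base: filing + 20 years → 19 April 2020.
  Prosecution Delay Deduction: −206 days → 26 September 2019.
Terminal disclaimer: MR-276175 expires on the earlier of 22 March 2021 and 26 September 2019.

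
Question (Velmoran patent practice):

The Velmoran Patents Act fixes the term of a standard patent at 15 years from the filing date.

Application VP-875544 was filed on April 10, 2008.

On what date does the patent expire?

Filing date + 15 years → 10 April 2023.

2023-04-10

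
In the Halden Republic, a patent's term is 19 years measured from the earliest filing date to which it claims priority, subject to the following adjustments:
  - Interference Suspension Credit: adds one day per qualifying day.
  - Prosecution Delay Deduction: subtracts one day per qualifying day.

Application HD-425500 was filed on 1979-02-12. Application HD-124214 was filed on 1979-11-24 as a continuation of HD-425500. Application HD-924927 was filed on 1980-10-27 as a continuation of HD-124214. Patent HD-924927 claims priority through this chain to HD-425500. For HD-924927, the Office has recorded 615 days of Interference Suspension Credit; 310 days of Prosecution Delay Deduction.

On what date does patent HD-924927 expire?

Earliest priority filing: 12 February 1979.
Base term: 12 February 1979 + 19 years → 12 February 1998.
Interference Suspension Credit: +615 days → 20 October 1999.
Prosecution Delay Deduction: −310 days → 14 December 1998.

December 14, 1998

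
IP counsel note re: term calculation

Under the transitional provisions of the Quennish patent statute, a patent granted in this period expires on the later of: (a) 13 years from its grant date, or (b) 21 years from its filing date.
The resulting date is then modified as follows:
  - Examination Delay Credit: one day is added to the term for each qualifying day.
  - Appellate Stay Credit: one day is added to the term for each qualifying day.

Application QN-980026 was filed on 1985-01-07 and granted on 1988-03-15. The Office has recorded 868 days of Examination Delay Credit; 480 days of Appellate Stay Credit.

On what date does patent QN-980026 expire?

(a) grant + 13 years → 15 March 2001.
(b) filing + 21 years → 7 January 2006.
Later of the two: 7 January 2006.
Examination Delay Credit: +868 days → 24 May 2008.
Appellate Stay Credit: +480 days → 16 September 2009.

September 16, 2009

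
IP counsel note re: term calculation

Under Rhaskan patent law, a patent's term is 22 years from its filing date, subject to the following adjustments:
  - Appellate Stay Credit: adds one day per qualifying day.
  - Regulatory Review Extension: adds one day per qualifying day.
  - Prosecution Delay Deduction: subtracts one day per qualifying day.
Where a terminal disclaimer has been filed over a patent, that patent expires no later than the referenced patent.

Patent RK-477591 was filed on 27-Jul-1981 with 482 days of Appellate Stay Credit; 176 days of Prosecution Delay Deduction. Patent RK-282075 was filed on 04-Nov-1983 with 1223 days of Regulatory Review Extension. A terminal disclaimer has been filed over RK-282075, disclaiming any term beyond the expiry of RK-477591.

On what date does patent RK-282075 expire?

2004-05-28

Natural term of RK-282075:
  Base: filing + 22 years → 4 November 2005.
  Regulatory Review Extension: +1223 days → 11 March 2009.
Expiry of referenced patent RK-477591:
  Base: filing + 22 years → 27 July 2003.
  Appellate Stay Credit: +482 days → 20 November 2004.
  Prosecution Delay Deduction: −176 days → 28 May 2004.
Terminal disclaimer: RK-282075 expires on the earlier of 11 March 2009 and 28 May 2004.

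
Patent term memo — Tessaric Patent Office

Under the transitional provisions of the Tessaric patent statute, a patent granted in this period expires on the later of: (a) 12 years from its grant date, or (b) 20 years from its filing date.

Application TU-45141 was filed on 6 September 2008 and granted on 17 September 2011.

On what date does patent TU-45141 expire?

(a) grant + 12 years → 17 September 2023.
(b) filing + 20 years → 6 September 2028.
Later of the two: 6 September 2028.

2028-09-06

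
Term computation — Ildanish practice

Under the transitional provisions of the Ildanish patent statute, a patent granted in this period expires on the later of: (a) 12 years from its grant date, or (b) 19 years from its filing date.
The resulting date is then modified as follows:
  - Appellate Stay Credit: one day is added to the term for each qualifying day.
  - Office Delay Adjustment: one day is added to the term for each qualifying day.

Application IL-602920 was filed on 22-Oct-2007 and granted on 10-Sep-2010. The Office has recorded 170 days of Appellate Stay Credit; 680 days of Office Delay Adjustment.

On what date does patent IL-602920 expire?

2029-02-18

(a) grant + 12 years → 10 September 2022.
(b) filing + 19 years → 22 October 2026.
Later of the two: 22 October 2026.
Appellate Stay Credit: +170 days → 10 April 2027.
Office Delay Adjustment: +680 days → 18 February 2029.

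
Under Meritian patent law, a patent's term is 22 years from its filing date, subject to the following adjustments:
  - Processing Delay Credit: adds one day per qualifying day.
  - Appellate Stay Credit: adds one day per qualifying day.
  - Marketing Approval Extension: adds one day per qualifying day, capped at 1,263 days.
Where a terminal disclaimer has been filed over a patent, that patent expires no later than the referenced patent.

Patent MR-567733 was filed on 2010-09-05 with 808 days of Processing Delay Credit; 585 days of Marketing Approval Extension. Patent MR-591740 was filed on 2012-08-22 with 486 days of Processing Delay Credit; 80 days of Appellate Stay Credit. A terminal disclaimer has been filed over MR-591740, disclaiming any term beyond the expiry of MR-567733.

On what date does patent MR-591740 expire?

Natural term of MR-591740:
  Base: filing + 22 years → 22 August 2034.
  Processing Delay Credit: +486 days → 21 December 2035.
  Appellate Stay Credit: +80 days → 10 March 2036.
Expiry of referenced patent MR-567733:
  Base: filing + 22 years → 5 September 2032.
  Processing Delay Credit: +808 days → 22 November 2034.
  Marketing Approval Extension: 585 days (within the 1263-day cap) → +585 days → 29 June 2036.
Terminal disclaimer: MR-591740 expires on the earlier of 10 March 2036 and 29 June 2036.

March 10, 2036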